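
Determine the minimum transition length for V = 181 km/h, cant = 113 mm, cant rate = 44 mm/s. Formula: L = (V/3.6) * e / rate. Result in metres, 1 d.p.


Convert speed: V = 181 / 3.6 = 50.2778 m/s
L = 50.2778 * 113 / 44
L = 5681.3889 / 44
L = 129.1 m

129.1


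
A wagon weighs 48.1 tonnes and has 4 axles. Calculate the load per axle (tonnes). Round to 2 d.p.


Load per axle = total weight / number of axles
Load = 48.1 / 4
Load = 12.03 tonnes

12.03


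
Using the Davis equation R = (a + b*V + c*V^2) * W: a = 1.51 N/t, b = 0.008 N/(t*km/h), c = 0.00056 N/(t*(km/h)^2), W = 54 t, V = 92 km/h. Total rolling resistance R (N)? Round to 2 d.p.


b*V = 0.008 * 92 = 0.736
c*V^2 = 0.00056 * 8464 = 4.73984
R_per_t = 1.51 + 0.736 + 4.73984 = 6.98584 N/t
R_total = 6.98584 * 54 = 377.24 N

377.24


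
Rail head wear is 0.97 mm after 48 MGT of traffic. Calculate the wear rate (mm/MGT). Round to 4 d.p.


Wear rate = total wear / cumulative tonnage
Rate = 0.97 / 48
Rate = 0.0202 mm/MGT

0.0202


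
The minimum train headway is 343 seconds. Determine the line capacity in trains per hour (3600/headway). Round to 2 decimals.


Capacity = 3600 / headway
Capacity = 3600 / 343
Capacity = 10.50 trains/hour

10.50


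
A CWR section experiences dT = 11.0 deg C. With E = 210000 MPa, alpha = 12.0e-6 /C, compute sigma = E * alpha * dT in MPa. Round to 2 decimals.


sigma = E * alpha * dT
sigma = 210000 * 12.0e-6 * 11.0
sigma = 2.52 * 11.0
sigma = 27.72 MPa

27.72


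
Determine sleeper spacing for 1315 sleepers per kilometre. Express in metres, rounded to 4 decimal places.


Spacing = 1000 m / number of sleepers
Spacing = 1000 / 1315
Spacing = 0.7605 m

0.7605


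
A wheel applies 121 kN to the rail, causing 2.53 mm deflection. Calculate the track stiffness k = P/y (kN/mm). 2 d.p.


Track stiffness k = P / y
k = 121 / 2.53
k = 47.83 kN/mm

47.83


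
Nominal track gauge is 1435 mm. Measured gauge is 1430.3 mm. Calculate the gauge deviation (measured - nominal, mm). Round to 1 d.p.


Deviation = measured - nominal
Deviation = 1430.3 - 1435
Deviation = -4.7 mm

-4.7


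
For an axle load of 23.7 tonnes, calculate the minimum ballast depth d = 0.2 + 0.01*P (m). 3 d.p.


d = 0.2 + 0.01 * 23.7
d = 0.2 + 0.237
d = 0.437 m

0.437


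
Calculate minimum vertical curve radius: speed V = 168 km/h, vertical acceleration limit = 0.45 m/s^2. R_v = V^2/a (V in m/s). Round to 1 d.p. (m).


Convert speed: V = 168 / 3.6 = 46.6667 m/s
V^2 = 2177.7778 m^2/s^2
R_v = 2177.7778 / 0.45
R_v = 4839.5 m

4839.5


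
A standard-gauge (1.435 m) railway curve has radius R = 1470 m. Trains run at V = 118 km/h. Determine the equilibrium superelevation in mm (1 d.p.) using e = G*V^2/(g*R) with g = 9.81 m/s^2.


Convert speed: V = 118 / 3.6 = 32.7778 m/s
Apply formula: e = 1.435 * 32.7778^2 / (9.81 * 1470)
e = 1.435 * 1074.3827 / 14420.7
e = 0.106912 m = 106.9 mm

106.9


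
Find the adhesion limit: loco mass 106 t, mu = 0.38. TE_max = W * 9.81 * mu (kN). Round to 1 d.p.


TE_max = W * g * mu
TE_max = 106 * 9.81 * 0.38
TE_max = 1039.86 * 0.38
TE_max = 395.1 kN

395.1


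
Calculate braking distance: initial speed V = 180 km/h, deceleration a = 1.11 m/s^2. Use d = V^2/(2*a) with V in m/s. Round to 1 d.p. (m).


Convert speed: V = 180 / 3.6 = 50.0 m/s
V^2 = 2500.0
d = 2500.0 / (2 * 1.11)
d = 2500.0 / 2.22
d = 1126.1 m

1126.1


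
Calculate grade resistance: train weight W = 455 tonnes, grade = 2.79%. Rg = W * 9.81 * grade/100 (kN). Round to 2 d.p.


Rg = W * 9.81 * grade / 100
Rg = 455 * 9.81 * 2.79 / 100
Rg = 4463.55 * 0.0279
Rg = 124.53 kN

124.53


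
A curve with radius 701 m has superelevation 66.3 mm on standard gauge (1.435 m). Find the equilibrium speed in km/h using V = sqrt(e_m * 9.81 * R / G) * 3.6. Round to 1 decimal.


Convert cant: e = 66.3 mm = 0.0663 m
V_ms = sqrt(0.0663 * 9.81 * 701 / 1.435)
V_ms = sqrt(317.722999) = 17.8248 m/s
V = 17.8248 * 3.6 = 64.2 km/h

64.2


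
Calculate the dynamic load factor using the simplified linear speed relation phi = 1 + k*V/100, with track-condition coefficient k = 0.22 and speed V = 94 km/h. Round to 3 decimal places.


phi = 1 + k * V / 100
phi = 1 + 0.22 * 94 / 100
phi = 1 + 0.2068
phi = 1.207

1.207


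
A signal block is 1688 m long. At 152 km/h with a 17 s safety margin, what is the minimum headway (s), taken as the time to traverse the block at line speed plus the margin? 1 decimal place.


V = 152 / 3.6 = 42.2222 m/s
Block traversal time = 1688 / 42.2222 = 39.9789 s
Headway = 39.9789 + 17
Headway = 57.0 s

57.0


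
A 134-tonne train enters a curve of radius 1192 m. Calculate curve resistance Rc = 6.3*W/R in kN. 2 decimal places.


Rc = 6.3 * W / R
Rc = 6.3 * 134 / 1192
Rc = 844.2 / 1192
Rc = 0.71 kN

0.71


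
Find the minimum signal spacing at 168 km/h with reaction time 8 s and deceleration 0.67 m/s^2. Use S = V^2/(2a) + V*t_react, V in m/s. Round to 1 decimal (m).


V = 168 / 3.6 = 46.6667 m/s
Braking distance = 46.6667^2 / (2*0.67) = 1625.2073 m
Sighting distance = 46.6667 * 8 = 373.3333 m
S = 1625.2073 + 373.3333 = 1998.5 m

1998.5


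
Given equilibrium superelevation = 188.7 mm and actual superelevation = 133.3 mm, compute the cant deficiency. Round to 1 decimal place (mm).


Cant deficiency = equilibrium cant - actual cant
CD = 188.7 - 133.3
CD = 55.4 mm

55.4


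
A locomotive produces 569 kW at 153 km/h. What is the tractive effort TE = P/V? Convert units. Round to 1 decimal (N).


Convert: P = 569 kW = 569000 W
V = 153 / 3.6 = 42.5 m/s
TE = 569000 / 42.5
TE = 13388.2 N

13388.2


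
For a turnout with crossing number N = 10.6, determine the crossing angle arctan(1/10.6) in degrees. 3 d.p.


1/N = 1/10.6 = 0.09434
angle = arctan(0.09434) = 0.094061 rad
angle = 0.094061 * 180/pi = 5.389 degrees

5.389


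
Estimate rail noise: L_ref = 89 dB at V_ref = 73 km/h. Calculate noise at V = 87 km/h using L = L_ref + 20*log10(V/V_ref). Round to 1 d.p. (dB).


V/V_ref = 87 / 73 = 1.191781
log10(1.191781) = 0.076196
20 * 0.076196 = 1.5239
L = 89 + 1.5239 = 90.5 dB

90.5


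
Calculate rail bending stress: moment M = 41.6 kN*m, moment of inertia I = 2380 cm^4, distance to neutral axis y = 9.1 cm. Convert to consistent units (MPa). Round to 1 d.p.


Convert units:
M = 41.6 kN*m = 41600000 N*mm
y = 9.1 cm = 91 mm
I = 2380 cm^4 = 23800000 mm^4
sigma = 41600000 * 91 / 23800000
sigma = 159.1 MPa

159.1


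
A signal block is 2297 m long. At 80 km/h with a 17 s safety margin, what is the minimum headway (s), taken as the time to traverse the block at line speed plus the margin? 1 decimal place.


V = 80 / 3.6 = 22.2222 m/s
Block traversal time = 2297 / 22.2222 = 103.365 s
Headway = 103.365 + 17
Headway = 120.4 s

120.4


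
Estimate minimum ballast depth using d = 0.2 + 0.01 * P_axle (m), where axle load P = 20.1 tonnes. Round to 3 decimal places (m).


d = 0.2 + 0.01 * 20.1
d = 0.2 + 0.201
d = 0.401 m

0.401


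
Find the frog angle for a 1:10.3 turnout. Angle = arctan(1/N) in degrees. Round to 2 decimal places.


1/N = 1/10.3 = 0.097087
angle = arctan(0.097087) = 0.096784 rad
angle = 0.096784 * 180/pi = 5.55 degrees

5.55


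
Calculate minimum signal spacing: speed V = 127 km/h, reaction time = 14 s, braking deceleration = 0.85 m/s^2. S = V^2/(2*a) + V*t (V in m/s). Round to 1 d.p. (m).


V = 127 / 3.6 = 35.2778 m/s
Braking distance = 35.2778^2 / (2*0.85) = 732.0715 m
Sighting distance = 35.2778 * 14 = 493.8889 m
S = 732.0715 + 493.8889 = 1226.0 m

1226.0


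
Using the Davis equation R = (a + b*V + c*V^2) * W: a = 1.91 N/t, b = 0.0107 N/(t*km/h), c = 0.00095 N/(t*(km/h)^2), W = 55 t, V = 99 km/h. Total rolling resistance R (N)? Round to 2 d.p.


b*V = 0.0107 * 99 = 1.0593
c*V^2 = 0.00095 * 9801 = 9.31095
R_per_t = 1.91 + 1.0593 + 9.31095 = 12.28025 N/t
R_total = 12.28025 * 55 = 675.41 N

675.41


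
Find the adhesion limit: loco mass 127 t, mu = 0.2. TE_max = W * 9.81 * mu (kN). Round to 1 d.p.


TE_max = W * g * mu
TE_max = 127 * 9.81 * 0.2
TE_max = 1245.87 * 0.2
TE_max = 249.2 kN

249.2


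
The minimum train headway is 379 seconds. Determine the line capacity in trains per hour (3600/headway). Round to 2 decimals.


Capacity = 3600 / headway
Capacity = 3600 / 379
Capacity = 9.50 trains/hour

9.50


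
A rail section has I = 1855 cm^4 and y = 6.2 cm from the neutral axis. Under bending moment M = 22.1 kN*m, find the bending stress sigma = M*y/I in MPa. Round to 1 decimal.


Convert units:
M = 22.1 kN*m = 22100000 N*mm
y = 6.2 cm = 62 mm
I = 1855 cm^4 = 18550000 mm^4
sigma = 22100000 * 62 / 18550000
sigma = 73.9 MPa

73.9


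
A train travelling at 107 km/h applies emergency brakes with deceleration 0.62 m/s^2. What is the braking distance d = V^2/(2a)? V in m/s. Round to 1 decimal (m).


Convert speed: V = 107 / 3.6 = 29.7222 m/s
V^2 = 883.4105
d = 883.4105 / (2 * 0.62)
d = 883.4105 / 1.24
d = 712.4 m

712.4


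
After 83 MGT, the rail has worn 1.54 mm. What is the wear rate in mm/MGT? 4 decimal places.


Wear rate = total wear / cumulative tonnage
Rate = 1.54 / 83
Rate = 0.0186 mm/MGT

0.0186


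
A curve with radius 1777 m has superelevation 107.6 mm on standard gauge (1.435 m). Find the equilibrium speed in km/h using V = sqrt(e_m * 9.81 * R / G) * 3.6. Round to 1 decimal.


Convert cant: e = 107.6 mm = 0.1076 m
V_ms = sqrt(0.1076 * 9.81 * 1777 / 1.435)
V_ms = sqrt(1307.12405) = 36.1542 m/s
V = 36.1542 * 3.6 = 130.2 km/h

130.2


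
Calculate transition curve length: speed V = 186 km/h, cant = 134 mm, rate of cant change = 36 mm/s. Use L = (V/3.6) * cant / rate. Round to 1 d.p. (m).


Convert speed: V = 186 / 3.6 = 51.6667 m/s
L = 51.6667 * 134 / 36
L = 6923.3333 / 36
L = 192.3 m

192.3


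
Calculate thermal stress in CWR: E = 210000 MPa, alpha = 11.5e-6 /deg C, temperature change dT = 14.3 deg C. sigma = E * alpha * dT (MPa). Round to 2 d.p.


sigma = E * alpha * dT
sigma = 210000 * 11.5e-6 * 14.3
sigma = 2.415 * 14.3
sigma = 34.53 MPa

34.53


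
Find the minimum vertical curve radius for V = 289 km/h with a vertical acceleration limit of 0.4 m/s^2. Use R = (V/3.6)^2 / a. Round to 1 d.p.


Convert speed: V = 289 / 3.6 = 80.2778 m/s
V^2 = 6444.5216 m^2/s^2
R_v = 6444.5216 / 0.4
R_v = 16111.3 m

16111.3


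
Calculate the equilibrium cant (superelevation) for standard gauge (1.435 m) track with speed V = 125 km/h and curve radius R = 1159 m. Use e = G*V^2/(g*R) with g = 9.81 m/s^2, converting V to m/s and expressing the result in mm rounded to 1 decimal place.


Convert speed: V = 125 / 3.6 = 34.7222 m/s
Apply formula: e = 1.435 * 34.7222^2 / (9.81 * 1159)
e = 1.435 * 1205.6327 / 11369.79
e = 0.152165 m = 152.2 mm

152.2


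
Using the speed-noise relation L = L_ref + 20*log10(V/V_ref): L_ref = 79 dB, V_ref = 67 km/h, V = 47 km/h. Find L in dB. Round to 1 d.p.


V/V_ref = 47 / 67 = 0.701493
log10(0.701493) = -0.153977
20 * -0.153977 = -3.0795
L = 79 + -3.0795 = 75.9 dB

75.9


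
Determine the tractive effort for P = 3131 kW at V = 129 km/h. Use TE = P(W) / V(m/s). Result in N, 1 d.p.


Convert: P = 3131 kW = 3131000 W
V = 129 / 3.6 = 35.8333 m/s
TE = 3131000 / 35.8333
TE = 87376.7 N

87376.7


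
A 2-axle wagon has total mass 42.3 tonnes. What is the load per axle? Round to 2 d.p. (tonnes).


Load per axle = total weight / number of axles
Load = 42.3 / 2
Load = 21.15 tonnes

21.15


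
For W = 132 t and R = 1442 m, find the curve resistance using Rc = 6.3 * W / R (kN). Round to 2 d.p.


Rc = 6.3 * W / R
Rc = 6.3 * 132 / 1442
Rc = 831.6 / 1442
Rc = 0.58 kN

0.58


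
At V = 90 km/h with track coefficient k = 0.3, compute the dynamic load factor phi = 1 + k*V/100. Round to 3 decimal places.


phi = 1 + k * V / 100
phi = 1 + 0.3 * 90 / 100
phi = 1 + 0.27
phi = 1.270

1.270


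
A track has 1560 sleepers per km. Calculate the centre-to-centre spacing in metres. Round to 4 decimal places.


Spacing = 1000 m / number of sleepers
Spacing = 1000 / 1560
Spacing = 0.6410 m

0.6410


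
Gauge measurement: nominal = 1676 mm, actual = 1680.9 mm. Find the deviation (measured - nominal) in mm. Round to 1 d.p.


Deviation = measured - nominal
Deviation = 1680.9 - 1676
Deviation = 4.9 mm

4.9


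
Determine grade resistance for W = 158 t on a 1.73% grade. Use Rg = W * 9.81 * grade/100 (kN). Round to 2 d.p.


Rg = W * 9.81 * grade / 100
Rg = 158 * 9.81 * 1.73 / 100
Rg = 1549.98 * 0.0173
Rg = 26.81 kN

26.81


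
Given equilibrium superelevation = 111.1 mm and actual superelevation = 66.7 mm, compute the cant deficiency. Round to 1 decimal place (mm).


Cant deficiency = equilibrium cant - actual cant
CD = 111.1 - 66.7
CD = 44.4 mm

44.4


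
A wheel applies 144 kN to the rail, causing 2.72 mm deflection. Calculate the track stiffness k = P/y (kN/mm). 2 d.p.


Track stiffness k = P / y
k = 144 / 2.72
k = 52.94 kN/mm

52.94


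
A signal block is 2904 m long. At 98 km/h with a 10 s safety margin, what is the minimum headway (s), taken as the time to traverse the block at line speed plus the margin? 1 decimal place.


V = 98 / 3.6 = 27.2222 m/s
Block traversal time = 2904 / 27.2222 = 106.6776 s
Headway = 106.6776 + 10
Headway = 116.7 s

116.7


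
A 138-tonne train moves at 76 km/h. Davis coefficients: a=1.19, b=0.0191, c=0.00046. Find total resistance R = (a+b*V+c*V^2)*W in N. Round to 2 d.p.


b*V = 0.0191 * 76 = 1.4516
c*V^2 = 0.00046 * 5776 = 2.65696
R_per_t = 1.19 + 1.4516 + 2.65696 = 5.29856 N/t
R_total = 5.29856 * 138 = 731.20 N

731.20


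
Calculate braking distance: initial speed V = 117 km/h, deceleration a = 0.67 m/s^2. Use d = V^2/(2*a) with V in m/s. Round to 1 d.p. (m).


Convert speed: V = 117 / 3.6 = 32.5 m/s
V^2 = 1056.25
d = 1056.25 / (2 * 0.67)
d = 1056.25 / 1.34
d = 788.2 m

788.2


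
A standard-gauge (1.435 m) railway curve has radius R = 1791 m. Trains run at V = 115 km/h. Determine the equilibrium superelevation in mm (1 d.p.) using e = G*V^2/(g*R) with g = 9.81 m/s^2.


Convert speed: V = 115 / 3.6 = 31.9444 m/s
Apply formula: e = 1.435 * 31.9444^2 / (9.81 * 1791)
e = 1.435 * 1020.4475 / 17569.71
e = 0.083345 m = 83.3 mm

83.3


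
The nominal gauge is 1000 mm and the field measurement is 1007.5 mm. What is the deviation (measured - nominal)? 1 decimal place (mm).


Deviation = measured - nominal
Deviation = 1007.5 - 1000
Deviation = 7.5 mm

7.5


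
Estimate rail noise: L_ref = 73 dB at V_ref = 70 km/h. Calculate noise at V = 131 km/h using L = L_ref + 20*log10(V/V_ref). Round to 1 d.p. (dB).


V/V_ref = 131 / 70 = 1.871429
log10(1.871429) = 0.272173
20 * 0.272173 = 5.4435
L = 73 + 5.4435 = 78.4 dB

78.4


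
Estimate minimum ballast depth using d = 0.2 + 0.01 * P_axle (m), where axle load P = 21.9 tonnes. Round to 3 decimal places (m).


d = 0.2 + 0.01 * 21.9
d = 0.2 + 0.219
d = 0.419 m

0.419


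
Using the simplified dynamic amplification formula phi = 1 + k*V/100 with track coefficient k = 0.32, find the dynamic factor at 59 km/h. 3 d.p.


phi = 1 + k * V / 100
phi = 1 + 0.32 * 59 / 100
phi = 1 + 0.1888
phi = 1.189

1.189


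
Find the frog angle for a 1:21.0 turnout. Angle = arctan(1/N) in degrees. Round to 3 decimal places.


1/N = 1/21.0 = 0.047619
angle = arctan(0.047619) = 0.047583 rad
angle = 0.047583 * 180/pi = 2.726 degrees

2.726


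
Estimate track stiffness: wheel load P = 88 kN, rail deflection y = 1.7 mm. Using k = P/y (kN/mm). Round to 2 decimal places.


Track stiffness k = P / y
k = 88 / 1.7
k = 51.76 kN/mm

51.76


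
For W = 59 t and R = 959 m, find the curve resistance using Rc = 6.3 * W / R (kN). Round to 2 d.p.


Rc = 6.3 * W / R
Rc = 6.3 * 59 / 959
Rc = 371.7 / 959
Rc = 0.39 kN

0.39


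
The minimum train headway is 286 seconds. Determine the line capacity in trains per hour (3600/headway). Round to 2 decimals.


Capacity = 3600 / headway
Capacity = 3600 / 286
Capacity = 12.59 trains/hour

12.59


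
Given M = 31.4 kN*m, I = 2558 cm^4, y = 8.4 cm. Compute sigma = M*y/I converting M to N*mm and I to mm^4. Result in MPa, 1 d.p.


Convert units:
M = 31.4 kN*m = 31400000 N*mm
y = 8.4 cm = 84 mm
I = 2558 cm^4 = 25580000 mm^4
sigma = 31400000 * 84 / 25580000
sigma = 103.1 MPa

103.1


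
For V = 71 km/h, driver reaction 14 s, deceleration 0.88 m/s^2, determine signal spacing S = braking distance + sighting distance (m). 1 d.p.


V = 71 / 3.6 = 19.7222 m/s
Braking distance = 19.7222^2 / (2*0.88) = 221.0034 m
Sighting distance = 19.7222 * 14 = 276.1111 m
S = 221.0034 + 276.1111 = 497.1 m

497.1


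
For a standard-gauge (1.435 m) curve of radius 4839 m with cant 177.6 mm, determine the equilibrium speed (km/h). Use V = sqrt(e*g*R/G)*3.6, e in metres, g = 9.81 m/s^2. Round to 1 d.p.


Convert cant: e = 177.6 mm = 0.1776 m
V_ms = sqrt(0.1776 * 9.81 * 4839 / 1.435)
V_ms = sqrt(5875.105773) = 76.6492 m/s
V = 76.6492 * 3.6 = 275.9 km/h

275.9


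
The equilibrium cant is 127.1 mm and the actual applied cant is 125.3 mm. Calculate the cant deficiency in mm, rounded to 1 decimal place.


Cant deficiency = equilibrium cant - actual cant
CD = 127.1 - 125.3
CD = 1.8 mm

1.8


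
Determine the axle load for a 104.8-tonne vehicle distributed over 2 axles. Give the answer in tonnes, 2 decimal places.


Load per axle = total weight / number of axles
Load = 104.8 / 2
Load = 52.40 tonnes

52.40


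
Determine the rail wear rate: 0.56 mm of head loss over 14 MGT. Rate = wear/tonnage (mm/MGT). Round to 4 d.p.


Wear rate = total wear / cumulative tonnage
Rate = 0.56 / 14
Rate = 0.0400 mm/MGT

0.0400


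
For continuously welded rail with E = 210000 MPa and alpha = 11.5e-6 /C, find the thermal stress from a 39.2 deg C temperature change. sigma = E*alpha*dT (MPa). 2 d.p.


sigma = E * alpha * dT
sigma = 210000 * 11.5e-6 * 39.2
sigma = 2.415 * 39.2
sigma = 94.67 MPa

94.67


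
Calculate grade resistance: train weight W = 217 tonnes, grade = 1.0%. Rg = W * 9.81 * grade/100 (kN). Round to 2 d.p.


Rg = W * 9.81 * grade / 100
Rg = 217 * 9.81 * 1.0 / 100
Rg = 2128.77 * 0.01
Rg = 21.29 kN

21.29


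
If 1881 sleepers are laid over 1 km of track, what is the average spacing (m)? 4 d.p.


Spacing = 1000 m / number of sleepers
Spacing = 1000 / 1881
Spacing = 0.5316 m

0.5316


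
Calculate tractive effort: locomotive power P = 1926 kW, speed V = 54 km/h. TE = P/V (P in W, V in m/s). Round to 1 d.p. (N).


Convert: P = 1926 kW = 1926000 W
V = 54 / 3.6 = 15.0 m/s
TE = 1926000 / 15.0
TE = 128400.0 N

128400.0


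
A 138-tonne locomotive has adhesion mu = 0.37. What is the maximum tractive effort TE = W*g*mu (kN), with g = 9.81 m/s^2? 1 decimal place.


TE_max = W * g * mu
TE_max = 138 * 9.81 * 0.37
TE_max = 1353.78 * 0.37
TE_max = 500.9 kN

500.9


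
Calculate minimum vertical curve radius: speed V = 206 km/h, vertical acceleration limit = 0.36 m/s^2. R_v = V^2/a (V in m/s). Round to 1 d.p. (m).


Convert speed: V = 206 / 3.6 = 57.2222 m/s
V^2 = 3274.3827 m^2/s^2
R_v = 3274.3827 / 0.36
R_v = 9095.5 m

9095.5


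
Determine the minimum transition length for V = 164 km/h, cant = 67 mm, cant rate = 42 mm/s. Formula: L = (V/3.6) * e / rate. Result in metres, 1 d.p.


Convert speed: V = 164 / 3.6 = 45.5556 m/s
L = 45.5556 * 67 / 42
L = 3052.2222 / 42
L = 72.7 m

72.7


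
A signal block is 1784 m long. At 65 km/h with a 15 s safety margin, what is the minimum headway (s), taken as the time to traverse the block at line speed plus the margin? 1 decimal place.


V = 65 / 3.6 = 18.0556 m/s
Block traversal time = 1784 / 18.0556 = 98.8062 s
Headway = 98.8062 + 15
Headway = 113.8 s

113.8


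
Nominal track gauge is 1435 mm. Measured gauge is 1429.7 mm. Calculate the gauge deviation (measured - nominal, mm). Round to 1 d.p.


Deviation = measured - nominal
Deviation = 1429.7 - 1435
Deviation = -5.3 mm

-5.3


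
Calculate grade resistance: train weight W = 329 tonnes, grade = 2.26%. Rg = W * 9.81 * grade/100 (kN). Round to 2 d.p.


Rg = W * 9.81 * grade / 100
Rg = 329 * 9.81 * 2.26 / 100
Rg = 3227.49 * 0.0226
Rg = 72.94 kN

72.94


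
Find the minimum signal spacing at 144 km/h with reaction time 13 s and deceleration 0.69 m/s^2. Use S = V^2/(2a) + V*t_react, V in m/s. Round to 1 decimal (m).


V = 144 / 3.6 = 40.0 m/s
Braking distance = 40.0^2 / (2*0.69) = 1159.4203 m
Sighting distance = 40.0 * 13 = 520.0 m
S = 1159.4203 + 520.0 = 1679.4 m

1679.4


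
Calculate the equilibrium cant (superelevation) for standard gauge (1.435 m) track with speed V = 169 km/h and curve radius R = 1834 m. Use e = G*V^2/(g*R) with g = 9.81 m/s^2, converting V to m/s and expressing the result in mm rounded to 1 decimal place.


Convert speed: V = 169 / 3.6 = 46.9444 m/s
Apply formula: e = 1.435 * 46.9444^2 / (9.81 * 1834)
e = 1.435 * 2203.7809 / 17991.54
e = 0.175773 m = 175.8 mm

175.8


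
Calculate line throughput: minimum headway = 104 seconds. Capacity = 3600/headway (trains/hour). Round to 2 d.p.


Capacity = 3600 / headway
Capacity = 3600 / 104
Capacity = 34.62 trains/hour

34.62


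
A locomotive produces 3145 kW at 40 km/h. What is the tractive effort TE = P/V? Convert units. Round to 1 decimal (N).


Convert: P = 3145 kW = 3145000 W
V = 40 / 3.6 = 11.1111 m/s
TE = 3145000 / 11.1111
TE = 283050.0 N

283050.0


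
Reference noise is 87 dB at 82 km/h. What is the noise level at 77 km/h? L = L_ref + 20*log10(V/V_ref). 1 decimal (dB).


V/V_ref = 77 / 82 = 0.939024
log10(0.939024) = -0.027323
20 * -0.027323 = -0.5465
L = 87 + -0.5465 = 86.5 dB

86.5


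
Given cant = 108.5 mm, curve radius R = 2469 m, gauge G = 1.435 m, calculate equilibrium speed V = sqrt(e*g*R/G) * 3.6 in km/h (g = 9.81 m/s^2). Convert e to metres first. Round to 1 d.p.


Convert cant: e = 108.5 mm = 0.1085 m
V_ms = sqrt(0.1085 * 9.81 * 2469 / 1.435)
V_ms = sqrt(1831.335585) = 42.7941 m/s
V = 42.7941 * 3.6 = 154.1 km/h

154.1


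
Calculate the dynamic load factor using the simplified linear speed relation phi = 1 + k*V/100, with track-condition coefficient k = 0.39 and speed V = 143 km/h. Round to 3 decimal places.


phi = 1 + k * V / 100
phi = 1 + 0.39 * 143 / 100
phi = 1 + 0.5577
phi = 1.558

1.558


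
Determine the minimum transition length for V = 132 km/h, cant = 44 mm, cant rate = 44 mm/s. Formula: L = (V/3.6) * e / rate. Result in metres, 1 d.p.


Convert speed: V = 132 / 3.6 = 36.6667 m/s
L = 36.6667 * 44 / 44
L = 1613.3333 / 44
L = 36.7 m

36.7


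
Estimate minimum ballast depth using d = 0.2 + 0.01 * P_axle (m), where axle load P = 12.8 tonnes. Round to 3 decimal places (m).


d = 0.2 + 0.01 * 12.8
d = 0.2 + 0.128
d = 0.328 m

0.328


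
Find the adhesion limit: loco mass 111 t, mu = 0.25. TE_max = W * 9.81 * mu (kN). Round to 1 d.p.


TE_max = W * g * mu
TE_max = 111 * 9.81 * 0.25
TE_max = 1088.91 * 0.25
TE_max = 272.2 kN

272.2


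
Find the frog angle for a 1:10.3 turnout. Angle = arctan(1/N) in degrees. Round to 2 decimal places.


1/N = 1/10.3 = 0.097087
angle = arctan(0.097087) = 0.096784 rad
angle = 0.096784 * 180/pi = 5.55 degrees

5.55


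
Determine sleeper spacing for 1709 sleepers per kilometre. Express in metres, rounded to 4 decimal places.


Spacing = 1000 m / number of sleepers
Spacing = 1000 / 1709
Spacing = 0.5851 m

0.5851


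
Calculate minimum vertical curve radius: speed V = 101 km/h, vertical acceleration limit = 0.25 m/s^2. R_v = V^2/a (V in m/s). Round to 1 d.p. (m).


Convert speed: V = 101 / 3.6 = 28.0556 m/s
V^2 = 787.1142 m^2/s^2
R_v = 787.1142 / 0.25
R_v = 3148.5 m

3148.5


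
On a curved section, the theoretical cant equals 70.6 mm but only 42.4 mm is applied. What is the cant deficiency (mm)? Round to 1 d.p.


Cant deficiency = equilibrium cant - actual cant
CD = 70.6 - 42.4
CD = 28.2 mm

28.2


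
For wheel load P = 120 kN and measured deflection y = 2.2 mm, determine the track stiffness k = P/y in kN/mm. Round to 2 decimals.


Track stiffness k = P / y
k = 120 / 2.2
k = 54.55 kN/mm

54.55


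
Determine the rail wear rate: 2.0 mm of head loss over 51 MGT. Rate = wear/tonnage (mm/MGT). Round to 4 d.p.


Wear rate = total wear / cumulative tonnage
Rate = 2.0 / 51
Rate = 0.0392 mm/MGT

0.0392


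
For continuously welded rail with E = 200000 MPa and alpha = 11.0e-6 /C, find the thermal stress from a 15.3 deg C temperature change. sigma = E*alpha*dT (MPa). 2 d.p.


sigma = E * alpha * dT
sigma = 200000 * 11.0e-6 * 15.3
sigma = 2.2 * 15.3
sigma = 33.66 MPa

33.66


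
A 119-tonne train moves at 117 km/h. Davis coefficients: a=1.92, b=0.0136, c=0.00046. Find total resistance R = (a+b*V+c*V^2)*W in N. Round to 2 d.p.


b*V = 0.0136 * 117 = 1.5912
c*V^2 = 0.00046 * 13689 = 6.29694
R_per_t = 1.92 + 1.5912 + 6.29694 = 9.80814 N/t
R_total = 9.80814 * 119 = 1167.17 N

1167.17


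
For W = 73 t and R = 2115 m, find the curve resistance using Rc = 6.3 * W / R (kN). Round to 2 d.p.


Rc = 6.3 * W / R
Rc = 6.3 * 73 / 2115
Rc = 459.9 / 2115
Rc = 0.22 kN

0.22


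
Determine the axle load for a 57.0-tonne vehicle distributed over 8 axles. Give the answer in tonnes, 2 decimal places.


Load per axle = total weight / number of axles
Load = 57.0 / 8
Load = 7.13 tonnes

7.13


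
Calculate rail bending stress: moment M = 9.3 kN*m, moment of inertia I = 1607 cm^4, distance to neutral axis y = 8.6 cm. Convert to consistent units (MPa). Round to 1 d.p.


Convert units:
M = 9.3 kN*m = 9300000 N*mm
y = 8.6 cm = 86 mm
I = 1607 cm^4 = 16070000 mm^4
sigma = 9300000 * 86 / 16070000
sigma = 49.8 MPa

49.8


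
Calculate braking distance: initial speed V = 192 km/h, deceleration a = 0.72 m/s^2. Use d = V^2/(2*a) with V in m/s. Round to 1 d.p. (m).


Convert speed: V = 192 / 3.6 = 53.3333 m/s
V^2 = 2844.4444
d = 2844.4444 / (2 * 0.72)
d = 2844.4444 / 1.44
d = 1975.3 m

1975.3


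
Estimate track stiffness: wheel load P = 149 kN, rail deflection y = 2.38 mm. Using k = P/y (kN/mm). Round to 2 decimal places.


Track stiffness k = P / y
k = 149 / 2.38
k = 62.61 kN/mm

62.61


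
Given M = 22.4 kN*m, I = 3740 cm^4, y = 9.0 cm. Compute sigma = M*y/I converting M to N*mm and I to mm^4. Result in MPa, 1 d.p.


Convert units:
M = 22.4 kN*m = 22400000 N*mm
y = 9.0 cm = 90 mm
I = 3740 cm^4 = 37400000 mm^4
sigma = 22400000 * 90 / 37400000
sigma = 53.9 MPa

53.9


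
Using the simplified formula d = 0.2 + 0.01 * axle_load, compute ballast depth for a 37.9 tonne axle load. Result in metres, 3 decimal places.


d = 0.2 + 0.01 * 37.9
d = 0.2 + 0.379
d = 0.579 m

0.579


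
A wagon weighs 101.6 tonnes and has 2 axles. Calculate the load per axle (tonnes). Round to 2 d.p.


Load per axle = total weight / number of axles
Load = 101.6 / 2
Load = 50.80 tonnes

50.80


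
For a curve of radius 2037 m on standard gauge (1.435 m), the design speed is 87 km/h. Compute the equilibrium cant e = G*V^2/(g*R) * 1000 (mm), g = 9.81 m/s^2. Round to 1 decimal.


Convert speed: V = 87 / 3.6 = 24.1667 m/s
Apply formula: e = 1.435 * 24.1667^2 / (9.81 * 2037)
e = 1.435 * 584.0278 / 19982.97
e = 0.04194 m = 41.9 mm

41.9


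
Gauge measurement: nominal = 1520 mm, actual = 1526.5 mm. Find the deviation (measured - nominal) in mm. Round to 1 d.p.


Deviation = measured - nominal
Deviation = 1526.5 - 1520
Deviation = 6.5 mm

6.5


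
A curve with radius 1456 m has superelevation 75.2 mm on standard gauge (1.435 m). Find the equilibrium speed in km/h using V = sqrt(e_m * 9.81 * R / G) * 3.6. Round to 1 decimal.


Convert cant: e = 75.2 mm = 0.0752 m
V_ms = sqrt(0.0752 * 9.81 * 1456 / 1.435)
V_ms = sqrt(748.507785) = 27.3589 m/s
V = 27.3589 * 3.6 = 98.5 km/h

98.5


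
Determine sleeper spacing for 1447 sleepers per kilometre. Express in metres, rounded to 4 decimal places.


Spacing = 1000 m / number of sleepers
Spacing = 1000 / 1447
Spacing = 0.6911 m

0.6911


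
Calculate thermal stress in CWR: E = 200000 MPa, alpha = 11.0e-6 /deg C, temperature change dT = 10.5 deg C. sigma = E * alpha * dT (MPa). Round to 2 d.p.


sigma = E * alpha * dT
sigma = 200000 * 11.0e-6 * 10.5
sigma = 2.2 * 10.5
sigma = 23.10 MPa

23.10


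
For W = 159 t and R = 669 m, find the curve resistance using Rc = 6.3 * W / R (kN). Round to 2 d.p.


Rc = 6.3 * W / R
Rc = 6.3 * 159 / 669
Rc = 1001.7 / 669
Rc = 1.50 kN

1.50


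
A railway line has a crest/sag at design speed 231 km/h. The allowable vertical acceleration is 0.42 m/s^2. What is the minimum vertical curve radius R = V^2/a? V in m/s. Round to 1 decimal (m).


Convert speed: V = 231 / 3.6 = 64.1667 m/s
V^2 = 4117.3611 m^2/s^2
R_v = 4117.3611 / 0.42
R_v = 9803.2 m

9803.2


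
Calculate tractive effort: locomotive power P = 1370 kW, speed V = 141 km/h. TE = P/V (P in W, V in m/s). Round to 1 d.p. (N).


Convert: P = 1370 kW = 1370000 W
V = 141 / 3.6 = 39.1667 m/s
TE = 1370000 / 39.1667
TE = 34978.7 N

34978.7


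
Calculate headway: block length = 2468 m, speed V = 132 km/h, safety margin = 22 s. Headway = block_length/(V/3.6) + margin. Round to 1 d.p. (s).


V = 132 / 3.6 = 36.6667 m/s
Block traversal time = 2468 / 36.6667 = 67.3091 s
Headway = 67.3091 + 22
Headway = 89.3 s

89.3


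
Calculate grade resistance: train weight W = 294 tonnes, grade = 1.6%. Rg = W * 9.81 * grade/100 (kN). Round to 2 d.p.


Rg = W * 9.81 * grade / 100
Rg = 294 * 9.81 * 1.6 / 100
Rg = 2884.14 * 0.016
Rg = 46.15 kN

46.15


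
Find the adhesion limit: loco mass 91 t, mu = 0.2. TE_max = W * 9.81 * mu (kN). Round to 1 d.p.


TE_max = W * g * mu
TE_max = 91 * 9.81 * 0.2
TE_max = 892.71 * 0.2
TE_max = 178.5 kN

178.5


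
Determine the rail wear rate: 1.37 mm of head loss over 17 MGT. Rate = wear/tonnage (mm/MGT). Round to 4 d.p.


Wear rate = total wear / cumulative tonnage
Rate = 1.37 / 17
Rate = 0.0806 mm/MGT

0.0806


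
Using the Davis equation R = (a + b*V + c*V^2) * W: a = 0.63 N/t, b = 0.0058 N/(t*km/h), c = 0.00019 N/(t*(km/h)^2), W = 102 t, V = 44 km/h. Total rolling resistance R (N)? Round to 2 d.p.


b*V = 0.0058 * 44 = 0.2552
c*V^2 = 0.00019 * 1936 = 0.36784
R_per_t = 0.63 + 0.2552 + 0.36784 = 1.25304 N/t
R_total = 1.25304 * 102 = 127.81 N

127.81


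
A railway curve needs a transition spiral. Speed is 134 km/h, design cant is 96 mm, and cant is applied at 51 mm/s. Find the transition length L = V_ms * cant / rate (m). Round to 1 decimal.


Convert speed: V = 134 / 3.6 = 37.2222 m/s
L = 37.2222 * 96 / 51
L = 3573.3333 / 51
L = 70.1 m

70.1


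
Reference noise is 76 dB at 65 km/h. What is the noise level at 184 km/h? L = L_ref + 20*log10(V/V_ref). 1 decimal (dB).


V/V_ref = 184 / 65 = 2.830769
log10(2.830769) = 0.451904
20 * 0.451904 = 9.0381
L = 76 + 9.0381 = 85.0 dB

85.0


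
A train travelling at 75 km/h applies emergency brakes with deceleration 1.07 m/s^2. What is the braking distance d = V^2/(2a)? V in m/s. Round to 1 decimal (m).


Convert speed: V = 75 / 3.6 = 20.8333 m/s
V^2 = 434.0278
d = 434.0278 / (2 * 1.07)
d = 434.0278 / 2.14
d = 202.8 m

202.8


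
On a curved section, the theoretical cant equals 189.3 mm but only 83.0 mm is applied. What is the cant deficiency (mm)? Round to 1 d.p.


Cant deficiency = equilibrium cant - actual cant
CD = 189.3 - 83.0
CD = 106.3 mm

106.3


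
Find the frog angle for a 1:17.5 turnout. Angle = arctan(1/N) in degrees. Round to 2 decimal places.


1/N = 1/17.5 = 0.057143
angle = arctan(0.057143) = 0.057081 rad
angle = 0.057081 * 180/pi = 3.27 degrees

3.27


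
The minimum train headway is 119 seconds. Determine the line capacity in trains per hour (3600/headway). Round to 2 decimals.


Capacity = 3600 / headway
Capacity = 3600 / 119
Capacity = 30.25 trains/hour

30.25


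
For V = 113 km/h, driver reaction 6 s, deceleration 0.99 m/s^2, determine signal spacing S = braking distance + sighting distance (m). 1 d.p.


V = 113 / 3.6 = 31.3889 m/s
Braking distance = 31.3889^2 / (2*0.99) = 497.6072 m
Sighting distance = 31.3889 * 6 = 188.3333 m
S = 497.6072 + 188.3333 = 685.9 m

685.9


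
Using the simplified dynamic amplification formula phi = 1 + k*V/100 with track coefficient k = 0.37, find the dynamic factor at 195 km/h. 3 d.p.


phi = 1 + k * V / 100
phi = 1 + 0.37 * 195 / 100
phi = 1 + 0.7215
phi = 1.722

1.722


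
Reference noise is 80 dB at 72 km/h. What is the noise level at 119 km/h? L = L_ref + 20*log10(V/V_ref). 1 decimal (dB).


V/V_ref = 119 / 72 = 1.652778
log10(1.652778) = 0.218214
20 * 0.218214 = 4.3643
L = 80 + 4.3643 = 84.4 dB

84.4


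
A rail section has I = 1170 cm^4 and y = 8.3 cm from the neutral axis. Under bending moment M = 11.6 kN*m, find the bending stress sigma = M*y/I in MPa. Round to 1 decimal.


Convert units:
M = 11.6 kN*m = 11600000 N*mm
y = 8.3 cm = 83 mm
I = 1170 cm^4 = 11700000 mm^4
sigma = 11600000 * 83 / 11700000
sigma = 82.3 MPa

82.3


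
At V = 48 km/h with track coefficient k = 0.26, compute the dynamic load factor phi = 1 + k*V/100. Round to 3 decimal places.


phi = 1 + k * V / 100
phi = 1 + 0.26 * 48 / 100
phi = 1 + 0.1248
phi = 1.125

1.125


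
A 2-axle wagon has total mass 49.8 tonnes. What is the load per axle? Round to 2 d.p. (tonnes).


Load per axle = total weight / number of axles
Load = 49.8 / 2
Load = 24.90 tonnes

24.90


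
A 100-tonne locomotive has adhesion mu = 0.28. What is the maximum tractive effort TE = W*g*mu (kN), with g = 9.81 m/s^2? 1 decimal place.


TE_max = W * g * mu
TE_max = 100 * 9.81 * 0.28
TE_max = 981.0 * 0.28
TE_max = 274.7 kN

274.7


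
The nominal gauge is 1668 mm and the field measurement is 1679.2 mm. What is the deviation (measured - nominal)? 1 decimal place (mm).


Deviation = measured - nominal
Deviation = 1679.2 - 1668
Deviation = 11.2 mm

11.2


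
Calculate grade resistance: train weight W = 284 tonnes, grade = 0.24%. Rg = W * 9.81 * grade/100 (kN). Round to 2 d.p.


Rg = W * 9.81 * grade / 100
Rg = 284 * 9.81 * 0.24 / 100
Rg = 2786.04 * 0.0024
Rg = 6.69 kN

6.69


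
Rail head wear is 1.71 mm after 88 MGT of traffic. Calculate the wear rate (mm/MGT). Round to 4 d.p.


Wear rate = total wear / cumulative tonnage
Rate = 1.71 / 88
Rate = 0.0194 mm/MGT

0.0194


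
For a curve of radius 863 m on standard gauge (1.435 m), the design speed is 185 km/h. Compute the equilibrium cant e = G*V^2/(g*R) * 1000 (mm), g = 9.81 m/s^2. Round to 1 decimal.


Convert speed: V = 185 / 3.6 = 51.3889 m/s
Apply formula: e = 1.435 * 51.3889^2 / (9.81 * 863)
e = 1.435 * 2640.8179 / 8466.03
e = 0.447621 m = 447.6 mm

447.6


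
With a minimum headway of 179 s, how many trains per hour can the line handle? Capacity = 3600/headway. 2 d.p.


Capacity = 3600 / headway
Capacity = 3600 / 179
Capacity = 20.11 trains/hour

20.11


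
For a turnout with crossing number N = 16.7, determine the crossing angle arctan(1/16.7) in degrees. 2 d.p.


1/N = 1/16.7 = 0.05988
angle = arctan(0.05988) = 0.059809 rad
angle = 0.059809 * 180/pi = 3.43 degrees

3.43


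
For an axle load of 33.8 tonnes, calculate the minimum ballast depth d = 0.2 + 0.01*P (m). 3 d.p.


d = 0.2 + 0.01 * 33.8
d = 0.2 + 0.338
d = 0.538 m

0.538


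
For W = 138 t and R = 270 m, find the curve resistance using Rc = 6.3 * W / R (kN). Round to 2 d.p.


Rc = 6.3 * W / R
Rc = 6.3 * 138 / 270
Rc = 869.4 / 270
Rc = 3.22 kN

3.22


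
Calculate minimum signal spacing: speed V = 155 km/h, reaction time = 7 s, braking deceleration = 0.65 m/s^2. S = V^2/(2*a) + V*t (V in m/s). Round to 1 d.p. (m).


V = 155 / 3.6 = 43.0556 m/s
Braking distance = 43.0556^2 / (2*0.65) = 1425.9853 m
Sighting distance = 43.0556 * 7 = 301.3889 m
S = 1425.9853 + 301.3889 = 1727.4 m

1727.4


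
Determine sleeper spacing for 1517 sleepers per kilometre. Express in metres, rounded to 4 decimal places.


Spacing = 1000 m / number of sleepers
Spacing = 1000 / 1517
Spacing = 0.6592 m

0.6592


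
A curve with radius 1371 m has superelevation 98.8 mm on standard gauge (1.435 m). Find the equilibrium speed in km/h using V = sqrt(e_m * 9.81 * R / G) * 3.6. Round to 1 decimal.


Convert cant: e = 98.8 mm = 0.0988 m
V_ms = sqrt(0.0988 * 9.81 * 1371 / 1.435)
V_ms = sqrt(926.001107) = 30.4303 m/s
V = 30.4303 * 3.6 = 109.5 km/h

109.5


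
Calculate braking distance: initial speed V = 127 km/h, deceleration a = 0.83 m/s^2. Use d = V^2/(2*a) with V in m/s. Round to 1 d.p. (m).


Convert speed: V = 127 / 3.6 = 35.2778 m/s
V^2 = 1244.5216
d = 1244.5216 / (2 * 0.83)
d = 1244.5216 / 1.66
d = 749.7 m

749.7


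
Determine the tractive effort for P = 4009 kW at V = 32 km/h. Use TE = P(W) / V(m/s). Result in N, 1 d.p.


Convert: P = 4009 kW = 4009000 W
V = 32 / 3.6 = 8.8889 m/s
TE = 4009000 / 8.8889
TE = 451012.5 N

451012.5


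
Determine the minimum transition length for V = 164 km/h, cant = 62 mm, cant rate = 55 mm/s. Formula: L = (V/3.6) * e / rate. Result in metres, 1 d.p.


Convert speed: V = 164 / 3.6 = 45.5556 m/s
L = 45.5556 * 62 / 55
L = 2824.4444 / 55
L = 51.4 m

51.4


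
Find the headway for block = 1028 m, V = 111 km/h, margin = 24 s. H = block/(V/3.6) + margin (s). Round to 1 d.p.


V = 111 / 3.6 = 30.8333 m/s
Block traversal time = 1028 / 30.8333 = 33.3405 s
Headway = 33.3405 + 24
Headway = 57.3 s

57.3


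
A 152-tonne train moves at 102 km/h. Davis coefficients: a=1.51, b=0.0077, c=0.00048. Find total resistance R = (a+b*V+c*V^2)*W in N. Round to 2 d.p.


b*V = 0.0077 * 102 = 0.7854
c*V^2 = 0.00048 * 10404 = 4.99392
R_per_t = 1.51 + 0.7854 + 4.99392 = 7.28932 N/t
R_total = 7.28932 * 152 = 1107.98 N

1107.98


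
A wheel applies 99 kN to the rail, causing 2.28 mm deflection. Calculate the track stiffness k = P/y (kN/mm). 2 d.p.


Track stiffness k = P / y
k = 99 / 2.28
k = 43.42 kN/mm

43.42


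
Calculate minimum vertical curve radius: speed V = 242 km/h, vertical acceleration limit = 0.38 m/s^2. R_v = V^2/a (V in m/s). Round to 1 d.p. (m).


Convert speed: V = 242 / 3.6 = 67.2222 m/s
V^2 = 4518.8272 m^2/s^2
R_v = 4518.8272 / 0.38
R_v = 11891.7 m

11891.7


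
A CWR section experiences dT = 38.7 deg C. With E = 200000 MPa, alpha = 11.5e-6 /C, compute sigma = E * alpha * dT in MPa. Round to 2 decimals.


sigma = E * alpha * dT
sigma = 200000 * 11.5e-6 * 38.7
sigma = 2.3 * 38.7
sigma = 89.01 MPa

89.01


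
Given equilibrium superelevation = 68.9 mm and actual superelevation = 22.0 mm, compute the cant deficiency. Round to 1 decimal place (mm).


Cant deficiency = equilibrium cant - actual cant
CD = 68.9 - 22.0
CD = 46.9 mm

46.9


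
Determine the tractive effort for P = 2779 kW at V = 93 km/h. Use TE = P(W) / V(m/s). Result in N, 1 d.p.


Convert: P = 2779 kW = 2779000 W
V = 93 / 3.6 = 25.8333 m/s
TE = 2779000 / 25.8333
TE = 107574.2 N

107574.2


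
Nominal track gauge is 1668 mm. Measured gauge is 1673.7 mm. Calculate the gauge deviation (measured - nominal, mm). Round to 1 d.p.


Deviation = measured - nominal
Deviation = 1673.7 - 1668
Deviation = 5.7 mm

5.7


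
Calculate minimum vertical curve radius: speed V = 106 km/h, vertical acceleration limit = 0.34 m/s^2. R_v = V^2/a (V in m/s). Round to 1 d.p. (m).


Convert speed: V = 106 / 3.6 = 29.4444 m/s
V^2 = 866.9753 m^2/s^2
R_v = 866.9753 / 0.34
R_v = 2549.9 m

2549.9


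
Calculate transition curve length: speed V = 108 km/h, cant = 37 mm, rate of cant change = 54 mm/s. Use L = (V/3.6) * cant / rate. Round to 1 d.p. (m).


Convert speed: V = 108 / 3.6 = 30.0 m/s
L = 30.0 * 37 / 54
L = 1110.0 / 54
L = 20.6 m

20.6


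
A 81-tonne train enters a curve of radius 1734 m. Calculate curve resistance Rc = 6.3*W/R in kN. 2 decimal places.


Rc = 6.3 * W / R
Rc = 6.3 * 81 / 1734
Rc = 510.3 / 1734
Rc = 0.29 kN

0.29


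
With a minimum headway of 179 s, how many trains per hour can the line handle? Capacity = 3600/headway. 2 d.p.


Capacity = 3600 / headway
Capacity = 3600 / 179
Capacity = 20.11 trains/hour

20.11
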